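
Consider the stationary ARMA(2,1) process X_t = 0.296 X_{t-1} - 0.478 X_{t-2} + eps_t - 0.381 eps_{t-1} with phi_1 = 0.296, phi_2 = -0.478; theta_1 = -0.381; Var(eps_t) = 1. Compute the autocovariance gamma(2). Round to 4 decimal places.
\gamma(2) = -0.6375

Multiply the model equation by X_{t-k} and take expectations. With theta_0 = psi_0 = 1 and psi_j the MA(infinity) weights, this gives
  gamma(k) - sum_i phi_i gamma(k-i) = c_k,
  c_k = sigma^2 * sum_{j=k..q} theta_j psi_{j-k}   (c_k = 0 for k > q),
using gamma(-m) = gamma(m).
psi-weights needed (psi_j = theta_j + sum_i phi_i psi_{j-i}):
  psi_1 = theta_1 + phi_1 = -0.381 + (0.296) = -0.085
Right-hand sides:
  c_0 = sigma^2 (1 + theta_1 psi_1) = 1 * (1 + (-0.381)(-0.085)) = 1 * 1.032385 = 1.032385
  c_1 = sigma^2 theta_1 = 1 * (-0.381) = -0.381
  c_2 = 0
Equations for k = 0, 1, 2 (AR order 2, c_2 = 0):
  (E0) gamma(0) = phi_1 gamma(1) + phi_2 gamma(2) + c_0
  (E1) gamma(1) = phi_1 gamma(0) + phi_2 gamma(1) + c_1
  (E2) gamma(2) = phi_1 gamma(1) + phi_2 gamma(0)
From (E1): gamma(1) = A gamma(0) + B with
  A = phi_1 / (1 - phi_2) = 0.296 / 1.478 = 0.200271,   B = c_1 / (1 - phi_2) = -0.381 / 1.478 = -0.257781.
Insert (E2) into (E0): gamma(0) (1 - phi_2^2) = phi_1 (1 + phi_2) gamma(1) + c_0.
  phi_1 (1 + phi_2) = (0.296)(0.522) = 0.154512,   1 - phi_2^2 = 0.771516.
Replace gamma(1) by A gamma(0) + B and collect gamma(0):
  gamma(0) [0.771516 - (0.154512)(0.200271)] = (0.154512)(-0.257781) + 1.032385
  gamma(0) * 0.740572 = 0.992555
  gamma(0) = 0.992555 / 0.740572 = 1.340255.
  gamma(1) = A gamma(0) + B = (0.200271)(1.340255) + (-0.257781) = 0.010633.
  gamma(2) = phi_1 gamma(1) + phi_2 gamma(0) = (0.296)(0.010633) + (-0.478)(1.340255) = -0.637494.
Therefore gamma(2) = -0.6375 (to 4 decimal places).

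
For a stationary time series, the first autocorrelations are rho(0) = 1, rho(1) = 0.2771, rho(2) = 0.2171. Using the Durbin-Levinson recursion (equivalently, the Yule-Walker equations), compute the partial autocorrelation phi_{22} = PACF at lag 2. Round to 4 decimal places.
\phi_{22} = 0.1520

The PACF at lag k is phi_{kk}, the last component of the solution
to the Yule-Walker system G_k phi = r_k where
  (G_k)_{ij} = rho(|i - j|), (r_k)_i = rho(i), i,j = 1..k.
Equivalently, Durbin-Levinson gives phi_{kk} iteratively:
  phi_{11} = rho(1)
  phi_{kk} = [rho(k) - sum_{j=1..k-1} phi_{k-1,j} rho(k-j)]
            / [1 - sum_{j=1..k-1} phi_{k-1,j} rho(j)],
  phi_{k,j} = phi_{k-1,j} - phi_{kk} phi_{k-1,k-j},  j = 1..k-1.
Step k = 1:
  phi_11 = rho(1) = 0.2771.
Step k = 2:
  phi_22 = [rho(2) - phi_11 rho(1)] / [1 - phi_11 rho(1)] = [0.2171 - (0.2771)(0.2771)] / [1 - (0.2771)(0.2771)]
         = 0.14031559 / 0.92321559 = 0.152.
Therefore phi_{22} = 0.1520.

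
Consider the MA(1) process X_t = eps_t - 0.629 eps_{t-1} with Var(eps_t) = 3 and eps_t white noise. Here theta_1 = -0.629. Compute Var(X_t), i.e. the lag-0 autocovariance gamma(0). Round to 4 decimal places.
\gamma(0) = 4.1869

For an MA(q) process X_t = eps_t + sum_i theta_i eps_{t-i} with
Var(eps_t) = sigma^2, the variance is
  gamma(0) = sigma^2 * (1 + sum_i theta_i^2).
  sum_i theta_i^2 = (-0.629)^2 = 0.395641.
  gamma(0) = 3 * (1 + 0.395641) = 3 * 1.395641 = 4.186923, which rounds to 4.1869.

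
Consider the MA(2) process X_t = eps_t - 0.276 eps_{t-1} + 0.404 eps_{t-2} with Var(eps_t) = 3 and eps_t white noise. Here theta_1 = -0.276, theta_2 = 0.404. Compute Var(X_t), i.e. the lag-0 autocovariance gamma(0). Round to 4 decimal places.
\gamma(0) = 3.7182

For an MA(q) process X_t = eps_t + sum_i theta_i eps_{t-i} with
Var(eps_t) = sigma^2, the variance is
  gamma(0) = sigma^2 * (1 + sum_i theta_i^2).
  sum_i theta_i^2 = (-0.276)^2 + (0.404)^2 = 0.076176 + 0.163216 = 0.239392.
  gamma(0) = 3 * (1 + 0.239392) = 3 * 1.239392 = 3.718176, which rounds to 3.7182.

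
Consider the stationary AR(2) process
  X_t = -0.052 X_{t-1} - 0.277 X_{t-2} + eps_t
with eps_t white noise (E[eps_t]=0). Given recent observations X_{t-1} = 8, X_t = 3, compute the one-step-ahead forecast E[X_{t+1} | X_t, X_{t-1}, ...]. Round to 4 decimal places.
E[X_{t+1} \mid \mathcal F_t] = -2.3720

For an AR(p) model X_t = c + sum_i phi_i X_{t-i} + eps_t, the
one-step-ahead conditional mean is
  E[X_{t+1} | X_t, ...] = c + sum_i phi_i X_{t+1-i}.
Substitute known values:
  E[X_{t+1} | ...] = (-0.052) * (3) + (-0.277) * (8)
                   = -2.3720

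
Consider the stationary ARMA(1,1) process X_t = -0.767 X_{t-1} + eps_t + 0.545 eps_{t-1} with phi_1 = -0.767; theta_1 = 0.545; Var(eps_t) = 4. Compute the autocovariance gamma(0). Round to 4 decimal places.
\gamma(0) = 4.4788

Multiply the model equation by X_{t-k} and take expectations. With theta_0 = psi_0 = 1 and psi_j the MA(infinity) weights, this gives
  gamma(k) - sum_i phi_i gamma(k-i) = c_k,
  c_k = sigma^2 * sum_{j=k..q} theta_j psi_{j-k}   (c_k = 0 for k > q),
using gamma(-m) = gamma(m).
psi-weights needed (psi_j = theta_j + sum_i phi_i psi_{j-i}):
  psi_1 = theta_1 + phi_1 = 0.545 + (-0.767) = -0.222
Right-hand sides:
  c_0 = sigma^2 (1 + theta_1 psi_1) = 4 * (1 + (0.545)(-0.222)) = 4 * 0.87901 = 3.51604
  c_1 = sigma^2 theta_1 = 4 * (0.545) = 2.18
  c_2 = 0
Equations for k = 0 and k = 1 (AR order 1):
  gamma(0) = phi_1 gamma(1) + c_0
  gamma(1) = phi_1 gamma(0) + c_1
Substituting the second into the first: gamma(0) (1 - phi_1^2) = c_0 + phi_1 c_1, so
  gamma(0) = (c_0 + phi_1 c_1) / (1 - phi_1^2) = (3.51604 + (-0.767)(2.18)) / (1 - (-0.767)^2) = 1.84398 / 0.411711 = 4.478821.
Therefore gamma(0) = 4.4788 (to 4 decimal places).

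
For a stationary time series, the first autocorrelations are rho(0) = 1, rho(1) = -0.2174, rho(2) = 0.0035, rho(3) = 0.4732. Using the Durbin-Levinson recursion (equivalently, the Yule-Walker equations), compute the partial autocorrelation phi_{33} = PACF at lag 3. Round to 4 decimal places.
\phi_{33} = 0.4881

The PACF at lag k is phi_{kk}, the last component of the solution
to the Yule-Walker system G_k phi = r_k where
  (G_k)_{ij} = rho(|i - j|), (r_k)_i = rho(i), i,j = 1..k.
Equivalently, Durbin-Levinson gives phi_{kk} iteratively:
  phi_{11} = rho(1)
  phi_{kk} = [rho(k) - sum_{j=1..k-1} phi_{k-1,j} rho(k-j)]
            / [1 - sum_{j=1..k-1} phi_{k-1,j} rho(j)],
  phi_{k,j} = phi_{k-1,j} - phi_{kk} phi_{k-1,k-j},  j = 1..k-1.
Step k = 1:
  phi_11 = rho(1) = -0.2174.
Step k = 2:
  phi_22 = [rho(2) - phi_11 rho(1)] / [1 - phi_11 rho(1)] = [0.0035 - (-0.2174)(-0.2174)] / [1 - (-0.2174)(-0.2174)]
         = -0.04376276 / 0.95273724 = -0.045934.
  Update: phi_21 = phi_11 - phi_22 phi_11 = -0.2174 - (-0.045934)(-0.2174) = -0.227386.
Step k = 3:
  phi_33 = [rho(3) - phi_21 rho(2) - phi_22 rho(1)] / [1 - phi_21 rho(1) - phi_22 rho(2)]
    numerator   = 0.4732 - (-0.227386)(0.0035) - (-0.045934)(-0.2174) = 0.46400986
    denominator = 1 - (-0.227386)(-0.2174) - (-0.045934)(0.0035) = 0.95072705
  phi_33 = 0.46400986 / 0.95072705 = 0.4881.
Therefore phi_{33} = 0.4881.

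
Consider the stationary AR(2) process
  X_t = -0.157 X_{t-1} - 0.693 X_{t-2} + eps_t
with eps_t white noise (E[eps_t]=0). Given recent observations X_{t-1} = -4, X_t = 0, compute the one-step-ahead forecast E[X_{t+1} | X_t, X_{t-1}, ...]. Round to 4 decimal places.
E[X_{t+1} \mid \mathcal F_t] = 2.7720

For an AR(p) model X_t = c + sum_i phi_i X_{t-i} + eps_t, the
one-step-ahead conditional mean is
  E[X_{t+1} | X_t, ...] = c + sum_i phi_i X_{t+1-i}.
Substitute known values:
  E[X_{t+1} | ...] = (-0.157) * (0) + (-0.693) * (-4)
                   = 2.7720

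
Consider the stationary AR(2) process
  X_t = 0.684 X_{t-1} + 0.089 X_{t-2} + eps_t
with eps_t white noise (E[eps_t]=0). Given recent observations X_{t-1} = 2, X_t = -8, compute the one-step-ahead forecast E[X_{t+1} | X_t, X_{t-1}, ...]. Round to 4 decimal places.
E[X_{t+1} \mid \mathcal F_t] = -5.2940

For an AR(p) model X_t = c + sum_i phi_i X_{t-i} + eps_t, the
one-step-ahead conditional mean is
  E[X_{t+1} | X_t, ...] = c + sum_i phi_i X_{t+1-i}.
Substitute known values:
  E[X_{t+1} | ...] = (0.684) * (-8) + (0.089) * (2)
                   = -5.2940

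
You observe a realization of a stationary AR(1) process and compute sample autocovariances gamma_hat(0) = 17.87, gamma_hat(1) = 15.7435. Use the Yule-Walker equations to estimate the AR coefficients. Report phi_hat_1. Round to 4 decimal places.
\hat\phi_{1} = 0.8810

The Yule-Walker equations for an AR(p) process read, in matrix form,
  Gamma_p phi = r_p,   with   (Gamma_p)_{ij} = gamma(|i - j|),
                       (r_p)_i = gamma(i),   i,j = 1..p.
Substitute the sample gammas (Toeplitz matrix and right-hand side of size 1):
  Gamma_p = [[17.87]]
  r_p     = [15.7435]
With p = 1 this is the single equation gamma(0) phi_1 = gamma(1):
  phi_hat_1 = gamma(1) / gamma(0) = 15.7435 / 17.87 = 0.8810.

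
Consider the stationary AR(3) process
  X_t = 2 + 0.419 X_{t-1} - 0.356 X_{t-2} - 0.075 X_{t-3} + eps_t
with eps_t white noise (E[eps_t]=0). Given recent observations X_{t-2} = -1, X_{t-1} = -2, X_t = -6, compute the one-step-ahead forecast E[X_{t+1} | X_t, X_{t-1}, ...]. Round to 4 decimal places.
E[X_{t+1} \mid \mathcal F_t] = 0.2730

For an AR(p) model X_t = c + sum_i phi_i X_{t-i} + eps_t, the
one-step-ahead conditional mean is
  E[X_{t+1} | X_t, ...] = c + sum_i phi_i X_{t+1-i}.
Substitute known values:
  E[X_{t+1} | ...] = 2 + (0.419) * (-6) + (-0.356) * (-2) + (-0.075) * (-1)
                   = 0.2730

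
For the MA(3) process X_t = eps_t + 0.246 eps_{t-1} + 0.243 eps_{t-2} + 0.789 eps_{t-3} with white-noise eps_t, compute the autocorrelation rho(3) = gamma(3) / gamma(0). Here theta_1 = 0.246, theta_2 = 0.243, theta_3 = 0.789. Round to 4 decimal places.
\rho(3) = 0.4529

For an MA(q) process with theta_0 = 1, the autocovariance is
  gamma(k) = sigma^2 * sum_{i=0..q-k} theta_i * theta_{i+k},
and rho(k) = gamma(k) / gamma(0). Sigma^2 cancels.
  numerator   = (1)*(0.789) = 0.789.
  denominator = (1)^2 + (0.246)^2 + (0.243)^2 + (0.789)^2 = 1.742086.
  rho(3) = 0.789 / 1.742086 = 0.4529.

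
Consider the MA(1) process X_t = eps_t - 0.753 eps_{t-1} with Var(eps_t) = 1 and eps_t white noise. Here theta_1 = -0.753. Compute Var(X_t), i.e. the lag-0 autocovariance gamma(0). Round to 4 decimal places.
\gamma(0) = 1.5670

For an MA(q) process X_t = eps_t + sum_i theta_i eps_{t-i} with
Var(eps_t) = sigma^2, the variance is
  gamma(0) = sigma^2 * (1 + sum_i theta_i^2).
  sum_i theta_i^2 = (-0.753)^2 = 0.567009.
  gamma(0) = 1 * (1 + 0.567009) = 1 * 1.567009 = 1.567009, which rounds to 1.5670.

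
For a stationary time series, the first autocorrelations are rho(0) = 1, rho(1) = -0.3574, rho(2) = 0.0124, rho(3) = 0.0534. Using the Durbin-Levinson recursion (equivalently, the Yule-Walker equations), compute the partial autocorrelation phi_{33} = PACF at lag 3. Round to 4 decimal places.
\phi_{33} = 0.0130

The PACF at lag k is phi_{kk}, the last component of the solution
to the Yule-Walker system G_k phi = r_k where
  (G_k)_{ij} = rho(|i - j|), (r_k)_i = rho(i), i,j = 1..k.
Equivalently, Durbin-Levinson gives phi_{kk} iteratively:
  phi_{11} = rho(1)
  phi_{kk} = [rho(k) - sum_{j=1..k-1} phi_{k-1,j} rho(k-j)]
            / [1 - sum_{j=1..k-1} phi_{k-1,j} rho(j)],
  phi_{k,j} = phi_{k-1,j} - phi_{kk} phi_{k-1,k-j},  j = 1..k-1.
Step k = 1:
  phi_11 = rho(1) = -0.3574.
Step k = 2:
  phi_22 = [rho(2) - phi_11 rho(1)] / [1 - phi_11 rho(1)] = [0.0124 - (-0.3574)(-0.3574)] / [1 - (-0.3574)(-0.3574)]
         = -0.11533476 / 0.87226524 = -0.132224.
  Update: phi_21 = phi_11 - phi_22 phi_11 = -0.3574 - (-0.132224)(-0.3574) = -0.404657.
Step k = 3:
  phi_33 = [rho(3) - phi_21 rho(2) - phi_22 rho(1)] / [1 - phi_21 rho(1) - phi_22 rho(2)]
    numerator   = 0.0534 - (-0.404657)(0.0124) - (-0.132224)(-0.3574) = 0.01116074
    denominator = 1 - (-0.404657)(-0.3574) - (-0.132224)(0.0124) = 0.85701517
  phi_33 = 0.01116074 / 0.85701517 = 0.013.
Therefore phi_{33} = 0.0130.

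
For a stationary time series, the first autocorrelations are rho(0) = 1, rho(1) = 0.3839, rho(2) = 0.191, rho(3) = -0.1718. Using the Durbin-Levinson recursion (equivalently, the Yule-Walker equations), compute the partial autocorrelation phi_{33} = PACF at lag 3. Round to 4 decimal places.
\phi_{33} = -0.3069

The PACF at lag k is phi_{kk}, the last component of the solution
to the Yule-Walker system G_k phi = r_k where
  (G_k)_{ij} = rho(|i - j|), (r_k)_i = rho(i), i,j = 1..k.
Equivalently, Durbin-Levinson gives phi_{kk} iteratively:
  phi_{11} = rho(1)
  phi_{kk} = [rho(k) - sum_{j=1..k-1} phi_{k-1,j} rho(k-j)]
            / [1 - sum_{j=1..k-1} phi_{k-1,j} rho(j)],
  phi_{k,j} = phi_{k-1,j} - phi_{kk} phi_{k-1,k-j},  j = 1..k-1.
Step k = 1:
  phi_11 = rho(1) = 0.3839.
Step k = 2:
  phi_22 = [rho(2) - phi_11 rho(1)] / [1 - phi_11 rho(1)] = [0.191 - (0.3839)(0.3839)] / [1 - (0.3839)(0.3839)]
         = 0.04362079 / 0.85262079 = 0.051161.
  Update: phi_21 = phi_11 - phi_22 phi_11 = 0.3839 - (0.051161)(0.3839) = 0.364259.
Step k = 3:
  phi_33 = [rho(3) - phi_21 rho(2) - phi_22 rho(1)] / [1 - phi_21 rho(1) - phi_22 rho(2)]
    numerator   = -0.1718 - (0.364259)(0.191) - (0.051161)(0.3839) = -0.26101418
    denominator = 1 - (0.364259)(0.3839) - (0.051161)(0.191) = 0.85038911
  phi_33 = -0.26101418 / 0.85038911 = -0.3069.
Therefore phi_{33} = -0.3069.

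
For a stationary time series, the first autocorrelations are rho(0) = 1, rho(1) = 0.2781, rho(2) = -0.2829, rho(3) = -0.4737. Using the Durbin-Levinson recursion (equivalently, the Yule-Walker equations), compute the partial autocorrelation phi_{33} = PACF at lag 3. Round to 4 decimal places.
\phi_{33} = -0.3270

The PACF at lag k is phi_{kk}, the last component of the solution
to the Yule-Walker system G_k phi = r_k where
  (G_k)_{ij} = rho(|i - j|), (r_k)_i = rho(i), i,j = 1..k.
Equivalently, Durbin-Levinson gives phi_{kk} iteratively:
  phi_{11} = rho(1)
  phi_{kk} = [rho(k) - sum_{j=1..k-1} phi_{k-1,j} rho(k-j)]
            / [1 - sum_{j=1..k-1} phi_{k-1,j} rho(j)],
  phi_{k,j} = phi_{k-1,j} - phi_{kk} phi_{k-1,k-j},  j = 1..k-1.
Step k = 1:
  phi_11 = rho(1) = 0.2781.
Step k = 2:
  phi_22 = [rho(2) - phi_11 rho(1)] / [1 - phi_11 rho(1)] = [-0.2829 - (0.2781)(0.2781)] / [1 - (0.2781)(0.2781)]
         = -0.36023961 / 0.92266039 = -0.390436.
  Update: phi_21 = phi_11 - phi_22 phi_11 = 0.2781 - (-0.390436)(0.2781) = 0.38668.
Step k = 3:
  phi_33 = [rho(3) - phi_21 rho(2) - phi_22 rho(1)] / [1 - phi_21 rho(1) - phi_22 rho(2)]
    numerator   = -0.4737 - (0.38668)(-0.2829) - (-0.390436)(0.2781) = -0.25572799
    denominator = 1 - (0.38668)(0.2781) - (-0.390436)(-0.2829) = 0.78200996
  phi_33 = -0.25572799 / 0.78200996 = -0.327.
Therefore phi_{33} = -0.3270.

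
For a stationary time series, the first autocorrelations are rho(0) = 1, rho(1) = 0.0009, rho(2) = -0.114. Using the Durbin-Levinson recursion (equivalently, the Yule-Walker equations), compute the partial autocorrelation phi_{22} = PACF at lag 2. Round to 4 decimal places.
\phi_{22} = -0.1140

The PACF at lag k is phi_{kk}, the last component of the solution
to the Yule-Walker system G_k phi = r_k where
  (G_k)_{ij} = rho(|i - j|), (r_k)_i = rho(i), i,j = 1..k.
Equivalently, Durbin-Levinson gives phi_{kk} iteratively:
  phi_{11} = rho(1)
  phi_{kk} = [rho(k) - sum_{j=1..k-1} phi_{k-1,j} rho(k-j)]
            / [1 - sum_{j=1..k-1} phi_{k-1,j} rho(j)],
  phi_{k,j} = phi_{k-1,j} - phi_{kk} phi_{k-1,k-j},  j = 1..k-1.
Step k = 1:
  phi_11 = rho(1) = 0.0009.
Step k = 2:
  phi_22 = [rho(2) - phi_11 rho(1)] / [1 - phi_11 rho(1)] = [-0.114 - (0.0009)(0.0009)] / [1 - (0.0009)(0.0009)]
         = -0.11400081 / 0.99999919 = -0.114.
Therefore phi_{22} = -0.1140.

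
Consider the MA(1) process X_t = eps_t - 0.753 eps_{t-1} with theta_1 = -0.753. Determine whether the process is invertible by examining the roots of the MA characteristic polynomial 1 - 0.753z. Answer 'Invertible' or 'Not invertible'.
\text{Invertible}

The MA(q) characteristic polynomial is P(z) = 1 - 0.753z.
Invertibility requires all roots to lie outside the unit circle, i.e. |z| > 1 for every root.
This is linear in z: 1 + (-0.753) z = 0  =>  z = -1/(-0.753) = 1.328021,  |z| = 1.328021.
Moduli of all roots: 1.3280.
All moduli strictly greater than 1? Yes.
Verdict: Invertible.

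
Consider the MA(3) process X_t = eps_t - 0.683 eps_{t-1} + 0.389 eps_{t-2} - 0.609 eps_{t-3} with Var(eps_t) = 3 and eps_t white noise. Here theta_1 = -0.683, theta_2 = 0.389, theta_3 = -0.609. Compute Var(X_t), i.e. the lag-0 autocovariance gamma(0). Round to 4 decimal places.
\gamma(0) = 5.9661

For an MA(q) process X_t = eps_t + sum_i theta_i eps_{t-i} with
Var(eps_t) = sigma^2, the variance is
  gamma(0) = sigma^2 * (1 + sum_i theta_i^2).
  sum_i theta_i^2 = (-0.683)^2 + (0.389)^2 + (-0.609)^2 = 0.466489 + 0.151321 + 0.370881 = 0.988691.
  gamma(0) = 3 * (1 + 0.988691) = 3 * 1.988691 = 5.966073, which rounds to 5.9661.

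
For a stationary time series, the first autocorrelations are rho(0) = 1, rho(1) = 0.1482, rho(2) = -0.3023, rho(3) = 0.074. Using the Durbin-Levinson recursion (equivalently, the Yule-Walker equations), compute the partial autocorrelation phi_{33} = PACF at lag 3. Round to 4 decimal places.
\phi_{33} = 0.2100

The PACF at lag k is phi_{kk}, the last component of the solution
to the Yule-Walker system G_k phi = r_k where
  (G_k)_{ij} = rho(|i - j|), (r_k)_i = rho(i), i,j = 1..k.
Equivalently, Durbin-Levinson gives phi_{kk} iteratively:
  phi_{11} = rho(1)
  phi_{kk} = [rho(k) - sum_{j=1..k-1} phi_{k-1,j} rho(k-j)]
            / [1 - sum_{j=1..k-1} phi_{k-1,j} rho(j)],
  phi_{k,j} = phi_{k-1,j} - phi_{kk} phi_{k-1,k-j},  j = 1..k-1.
Step k = 1:
  phi_11 = rho(1) = 0.1482.
Step k = 2:
  phi_22 = [rho(2) - phi_11 rho(1)] / [1 - phi_11 rho(1)] = [-0.3023 - (0.1482)(0.1482)] / [1 - (0.1482)(0.1482)]
         = -0.32426324 / 0.97803676 = -0.331545.
  Update: phi_21 = phi_11 - phi_22 phi_11 = 0.1482 - (-0.331545)(0.1482) = 0.197335.
Step k = 3:
  phi_33 = [rho(3) - phi_21 rho(2) - phi_22 rho(1)] / [1 - phi_21 rho(1) - phi_22 rho(2)]
    numerator   = 0.074 - (0.197335)(-0.3023) - (-0.331545)(0.1482) = 0.18278934
    denominator = 1 - (0.197335)(0.1482) - (-0.331545)(-0.3023) = 0.87052889
  phi_33 = 0.18278934 / 0.87052889 = 0.21.
Therefore phi_{33} = 0.2100.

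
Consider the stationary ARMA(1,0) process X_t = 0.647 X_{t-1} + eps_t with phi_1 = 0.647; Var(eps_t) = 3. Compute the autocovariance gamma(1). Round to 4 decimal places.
\gamma(1) = 3.3385

Multiply the model equation by X_{t-k} and take expectations. With theta_0 = psi_0 = 1 and psi_j the MA(infinity) weights, this gives
  gamma(k) - sum_i phi_i gamma(k-i) = c_k,
  c_k = sigma^2 * sum_{j=k..q} theta_j psi_{j-k}   (c_k = 0 for k > q),
using gamma(-m) = gamma(m).
Pure AR (q = 0): c_0 = sigma^2 = 3, c_k = 0 for k >= 1.
Equations for k = 0 and k = 1 (AR order 1):
  gamma(0) = phi_1 gamma(1) + c_0
  gamma(1) = phi_1 gamma(0) + c_1
Substituting the second into the first: gamma(0) (1 - phi_1^2) = c_0 + phi_1 c_1, so
  gamma(0) = c_0 / (1 - phi_1^2) = 3 / (1 - (0.647)^2) = 3 / 0.581391 = 5.160039.
  gamma(1) = phi_1 gamma(0) = (0.647)(5.160039) = 3.338545.
Therefore gamma(1) = 3.3385 (to 4 decimal places).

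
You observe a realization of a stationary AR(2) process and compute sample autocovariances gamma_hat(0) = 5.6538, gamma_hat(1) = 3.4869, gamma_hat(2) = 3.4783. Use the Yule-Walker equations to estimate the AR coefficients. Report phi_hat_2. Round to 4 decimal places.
\hat\phi_{2} = 0.3790

The Yule-Walker equations for an AR(p) process read, in matrix form,
  Gamma_p phi = r_p,   with   (Gamma_p)_{ij} = gamma(|i - j|),
                       (r_p)_i = gamma(i),   i,j = 1..p.
Substitute the sample gammas (Toeplitz matrix and right-hand side of size 2):
  Gamma_p = [[5.6538, 3.4869], [3.4869, 5.6538]]
  r_p     = [3.4869, 3.4783]
Written out:
  5.6538 phi_1 + 3.4869 phi_2 = 3.4869
  3.4869 phi_1 + 5.6538 phi_2 = 3.4783
Solve by Cramer's rule:
  det = gamma(0)^2 - gamma(1)^2 = (5.6538)^2 - (3.4869)^2 = 31.96545444 - 12.15847161 = 19.80698283
  phi_hat_1 = [gamma(1) gamma(0) - gamma(1) gamma(2)] / det = [(3.4869)(5.6538) - (3.4869)(3.4783)] / 19.80698283 = 7.58575095 / 19.80698283 = 0.383
  phi_hat_2 = [gamma(0) gamma(2) - gamma(1)^2] / det = [(5.6538)(3.4783) - (3.4869)^2] / 19.80698283 = 7.50714093 / 19.80698283 = 0.379
So phi_hat = [0.3830, 0.3790].
Therefore phi_hat_2 = 0.3790.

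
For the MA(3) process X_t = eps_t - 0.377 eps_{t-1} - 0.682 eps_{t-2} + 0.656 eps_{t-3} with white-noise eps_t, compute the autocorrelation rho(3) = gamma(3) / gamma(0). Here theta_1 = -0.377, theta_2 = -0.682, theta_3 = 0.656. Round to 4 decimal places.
\rho(3) = 0.3219

For an MA(q) process with theta_0 = 1, the autocovariance is
  gamma(k) = sigma^2 * sum_{i=0..q-k} theta_i * theta_{i+k},
and rho(k) = gamma(k) / gamma(0). Sigma^2 cancels.
  numerator   = (1)*(0.656) = 0.656.
  denominator = (1)^2 + (-0.377)^2 + (-0.682)^2 + (0.656)^2 = 2.037589.
  rho(3) = 0.656 / 2.037589 = 0.3219.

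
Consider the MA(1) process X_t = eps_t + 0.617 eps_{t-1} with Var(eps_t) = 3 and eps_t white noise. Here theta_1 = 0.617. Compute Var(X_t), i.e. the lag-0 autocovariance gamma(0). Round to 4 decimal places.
\gamma(0) = 4.1421

For an MA(q) process X_t = eps_t + sum_i theta_i eps_{t-i} with
Var(eps_t) = sigma^2, the variance is
  gamma(0) = sigma^2 * (1 + sum_i theta_i^2).
  sum_i theta_i^2 = (0.617)^2 = 0.380689.
  gamma(0) = 3 * (1 + 0.380689) = 3 * 1.380689 = 4.142067, which rounds to 4.1421.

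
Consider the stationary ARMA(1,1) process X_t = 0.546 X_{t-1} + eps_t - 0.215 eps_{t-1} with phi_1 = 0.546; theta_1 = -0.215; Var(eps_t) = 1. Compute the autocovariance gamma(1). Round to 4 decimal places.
\gamma(1) = 0.4162

Multiply the model equation by X_{t-k} and take expectations. With theta_0 = psi_0 = 1 and psi_j the MA(infinity) weights, this gives
  gamma(k) - sum_i phi_i gamma(k-i) = c_k,
  c_k = sigma^2 * sum_{j=k..q} theta_j psi_{j-k}   (c_k = 0 for k > q),
using gamma(-m) = gamma(m).
psi-weights needed (psi_j = theta_j + sum_i phi_i psi_{j-i}):
  psi_1 = theta_1 + phi_1 = -0.215 + (0.546) = 0.331
Right-hand sides:
  c_0 = sigma^2 (1 + theta_1 psi_1) = 1 * (1 + (-0.215)(0.331)) = 1 * 0.928835 = 0.928835
  c_1 = sigma^2 theta_1 = 1 * (-0.215) = -0.215
  c_2 = 0
Equations for k = 0 and k = 1 (AR order 1):
  gamma(0) = phi_1 gamma(1) + c_0
  gamma(1) = phi_1 gamma(0) + c_1
Substituting the second into the first: gamma(0) (1 - phi_1^2) = c_0 + phi_1 c_1, so
  gamma(0) = (c_0 + phi_1 c_1) / (1 - phi_1^2) = (0.928835 + (0.546)(-0.215)) / (1 - (0.546)^2) = 0.811445 / 0.701884 = 1.156096.
  gamma(1) = phi_1 gamma(0) + c_1 = (0.546)(1.156096) + (-0.215) = 0.416228.
Therefore gamma(1) = 0.4162 (to 4 decimal places).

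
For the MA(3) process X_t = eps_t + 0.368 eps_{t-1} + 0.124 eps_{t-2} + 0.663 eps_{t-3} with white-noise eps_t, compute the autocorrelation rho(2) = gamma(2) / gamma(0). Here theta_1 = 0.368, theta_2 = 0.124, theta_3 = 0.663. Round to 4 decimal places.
\rho(2) = 0.2314

For an MA(q) process with theta_0 = 1, the autocovariance is
  gamma(k) = sigma^2 * sum_{i=0..q-k} theta_i * theta_{i+k},
and rho(k) = gamma(k) / gamma(0). Sigma^2 cancels.
  numerator   = (1)*(0.124) + (0.368)*(0.663) = 0.367984.
  denominator = (1)^2 + (0.368)^2 + (0.124)^2 + (0.663)^2 = 1.590369.
  rho(2) = 0.367984 / 1.590369 = 0.2314.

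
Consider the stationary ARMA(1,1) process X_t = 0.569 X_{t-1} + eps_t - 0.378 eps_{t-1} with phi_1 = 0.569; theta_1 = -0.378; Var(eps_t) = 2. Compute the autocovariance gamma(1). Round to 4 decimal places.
\gamma(1) = 0.4434

Multiply the model equation by X_{t-k} and take expectations. With theta_0 = psi_0 = 1 and psi_j the MA(infinity) weights, this gives
  gamma(k) - sum_i phi_i gamma(k-i) = c_k,
  c_k = sigma^2 * sum_{j=k..q} theta_j psi_{j-k}   (c_k = 0 for k > q),
using gamma(-m) = gamma(m).
psi-weights needed (psi_j = theta_j + sum_i phi_i psi_{j-i}):
  psi_1 = theta_1 + phi_1 = -0.378 + (0.569) = 0.191
Right-hand sides:
  c_0 = sigma^2 (1 + theta_1 psi_1) = 2 * (1 + (-0.378)(0.191)) = 2 * 0.927802 = 1.855604
  c_1 = sigma^2 theta_1 = 2 * (-0.378) = -0.756
  c_2 = 0
Equations for k = 0 and k = 1 (AR order 1):
  gamma(0) = phi_1 gamma(1) + c_0
  gamma(1) = phi_1 gamma(0) + c_1
Substituting the second into the first: gamma(0) (1 - phi_1^2) = c_0 + phi_1 c_1, so
  gamma(0) = (c_0 + phi_1 c_1) / (1 - phi_1^2) = (1.855604 + (0.569)(-0.756)) / (1 - (0.569)^2) = 1.42544 / 0.676239 = 2.107894.
  gamma(1) = phi_1 gamma(0) + c_1 = (0.569)(2.107894) + (-0.756) = 0.443392.
Therefore gamma(1) = 0.4434 (to 4 decimal places).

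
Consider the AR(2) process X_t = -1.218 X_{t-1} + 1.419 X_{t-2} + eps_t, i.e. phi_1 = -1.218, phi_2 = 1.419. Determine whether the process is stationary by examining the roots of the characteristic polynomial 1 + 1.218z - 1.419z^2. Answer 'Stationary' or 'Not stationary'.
\text{Not stationary}

The AR(p) characteristic polynomial is P(z) = 1 + 1.218z - 1.419z^2.
Stationarity requires all roots to lie outside the unit circle, i.e. |z| > 1 for every root.
Set 1 + (1.218) z + (-1.419) z^2 = 0, i.e. a z^2 + b z + c = 0 with a = -1.419, b = 1.218, c = 1.
Discriminant D = b^2 - 4ac = (1.218)^2 - 4*(-1.419)*1 = 1.483524 - (-5.676) = 7.159524.
D >= 0, so the roots are real: z = (-b +/- sqrt(D)) / (2a) = (-1.218 +/- 2.675729) / (-2.838).
  z_1 = (-1.218 + 2.675729) / (-2.838) = -0.5136,   |z_1| = 0.5136.
  z_2 = (-1.218 - 2.675729) / (-2.838) = 1.372,   |z_2| = 1.372.
Moduli of all roots: 0.5136, 1.3720.
All moduli strictly greater than 1? No.
Verdict: Not stationary.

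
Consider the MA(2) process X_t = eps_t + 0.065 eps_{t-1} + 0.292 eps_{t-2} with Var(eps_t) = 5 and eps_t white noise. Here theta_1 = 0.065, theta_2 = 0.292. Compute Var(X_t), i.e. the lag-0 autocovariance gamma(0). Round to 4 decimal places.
\gamma(0) = 5.4474

For an MA(q) process X_t = eps_t + sum_i theta_i eps_{t-i} with
Var(eps_t) = sigma^2, the variance is
  gamma(0) = sigma^2 * (1 + sum_i theta_i^2).
  sum_i theta_i^2 = (0.065)^2 + (0.292)^2 = 0.004225 + 0.085264 = 0.089489.
  gamma(0) = 5 * (1 + 0.089489) = 5 * 1.089489 = 5.447445, which rounds to 5.4474.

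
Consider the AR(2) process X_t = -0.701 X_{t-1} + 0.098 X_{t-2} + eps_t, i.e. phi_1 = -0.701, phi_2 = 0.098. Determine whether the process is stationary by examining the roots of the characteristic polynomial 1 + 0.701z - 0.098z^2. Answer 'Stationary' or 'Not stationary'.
\text{Stationary}

The AR(p) characteristic polynomial is P(z) = 1 + 0.701z - 0.098z^2.
Stationarity requires all roots to lie outside the unit circle, i.e. |z| > 1 for every root.
Set 1 + (0.701) z + (-0.098) z^2 = 0, i.e. a z^2 + b z + c = 0 with a = -0.098, b = 0.701, c = 1.
Discriminant D = b^2 - 4ac = (0.701)^2 - 4*(-0.098)*1 = 0.491401 - (-0.392) = 0.883401.
D >= 0, so the roots are real: z = (-b +/- sqrt(D)) / (2a) = (-0.701 +/- 0.939894) / (-0.196).
  z_1 = (-0.701 + 0.939894) / (-0.196) = -1.2188,   |z_1| = 1.2188.
  z_2 = (-0.701 - 0.939894) / (-0.196) = 8.3719,   |z_2| = 8.3719.
Moduli of all roots: 1.2188, 8.3719.
All moduli strictly greater than 1? Yes.
Verdict: Stationary.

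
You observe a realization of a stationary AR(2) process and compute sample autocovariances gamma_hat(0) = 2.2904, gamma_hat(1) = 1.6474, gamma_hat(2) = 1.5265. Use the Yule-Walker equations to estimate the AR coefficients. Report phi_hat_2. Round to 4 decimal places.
\hat\phi_{2} = 0.3090

The Yule-Walker equations for an AR(p) process read, in matrix form,
  Gamma_p phi = r_p,   with   (Gamma_p)_{ij} = gamma(|i - j|),
                       (r_p)_i = gamma(i),   i,j = 1..p.
Substitute the sample gammas (Toeplitz matrix and right-hand side of size 2):
  Gamma_p = [[2.2904, 1.6474], [1.6474, 2.2904]]
  r_p     = [1.6474, 1.5265]
Written out:
  2.2904 phi_1 + 1.6474 phi_2 = 1.6474
  1.6474 phi_1 + 2.2904 phi_2 = 1.5265
Solve by Cramer's rule:
  det = gamma(0)^2 - gamma(1)^2 = (2.2904)^2 - (1.6474)^2 = 5.24593216 - 2.71392676 = 2.5320054
  phi_hat_1 = [gamma(1) gamma(0) - gamma(1) gamma(2)] / det = [(1.6474)(2.2904) - (1.6474)(1.5265)] / 2.5320054 = 1.25844886 / 2.5320054 = 0.497
  phi_hat_2 = [gamma(0) gamma(2) - gamma(1)^2] / det = [(2.2904)(1.5265) - (1.6474)^2] / 2.5320054 = 0.78236884 / 2.5320054 = 0.309
So phi_hat = [0.4970, 0.3090].
Therefore phi_hat_2 = 0.3090.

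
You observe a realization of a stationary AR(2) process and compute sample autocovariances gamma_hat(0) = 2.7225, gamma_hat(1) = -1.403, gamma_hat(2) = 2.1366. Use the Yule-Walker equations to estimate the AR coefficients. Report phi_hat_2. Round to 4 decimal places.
\hat\phi_{2} = 0.7070

The Yule-Walker equations for an AR(p) process read, in matrix form,
  Gamma_p phi = r_p,   with   (Gamma_p)_{ij} = gamma(|i - j|),
                       (r_p)_i = gamma(i),   i,j = 1..p.
Substitute the sample gammas (Toeplitz matrix and right-hand side of size 2):
  Gamma_p = [[2.7225, -1.403], [-1.403, 2.7225]]
  r_p     = [-1.403, 2.1366]
Written out:
  2.7225 phi_1 - 1.403 phi_2 = -1.403
  -1.403 phi_1 + 2.7225 phi_2 = 2.1366
Solve by Cramer's rule:
  det = gamma(0)^2 - gamma(1)^2 = (2.7225)^2 - (-1.403)^2 = 7.41200625 - 1.968409 = 5.44359725
  phi_hat_1 = [gamma(1) gamma(0) - gamma(1) gamma(2)] / det = [(-1.403)(2.7225) - (-1.403)(2.1366)] / 5.44359725 = -0.8220177 / 5.44359725 = -0.151
  phi_hat_2 = [gamma(0) gamma(2) - gamma(1)^2] / det = [(2.7225)(2.1366) - (-1.403)^2] / 5.44359725 = 3.8484845 / 5.44359725 = 0.707
So phi_hat = [-0.1510, 0.7070].
Therefore phi_hat_2 = 0.7070.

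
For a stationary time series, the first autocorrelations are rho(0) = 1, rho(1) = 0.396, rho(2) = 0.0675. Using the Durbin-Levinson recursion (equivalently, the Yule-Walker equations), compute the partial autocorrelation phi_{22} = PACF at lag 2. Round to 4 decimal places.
\phi_{22} = -0.1059

The PACF at lag k is phi_{kk}, the last component of the solution
to the Yule-Walker system G_k phi = r_k where
  (G_k)_{ij} = rho(|i - j|), (r_k)_i = rho(i), i,j = 1..k.
Equivalently, Durbin-Levinson gives phi_{kk} iteratively:
  phi_{11} = rho(1)
  phi_{kk} = [rho(k) - sum_{j=1..k-1} phi_{k-1,j} rho(k-j)]
            / [1 - sum_{j=1..k-1} phi_{k-1,j} rho(j)],
  phi_{k,j} = phi_{k-1,j} - phi_{kk} phi_{k-1,k-j},  j = 1..k-1.
Step k = 1:
  phi_11 = rho(1) = 0.396.
Step k = 2:
  phi_22 = [rho(2) - phi_11 rho(1)] / [1 - phi_11 rho(1)] = [0.0675 - (0.396)(0.396)] / [1 - (0.396)(0.396)]
         = -0.089316 / 0.843184 = -0.1059.
Therefore phi_{22} = -0.1059.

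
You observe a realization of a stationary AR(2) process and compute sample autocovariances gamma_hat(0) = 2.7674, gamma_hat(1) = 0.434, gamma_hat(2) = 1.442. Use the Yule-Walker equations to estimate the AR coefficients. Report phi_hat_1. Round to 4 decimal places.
\hat\phi_{1} = 0.0770

The Yule-Walker equations for an AR(p) process read, in matrix form,
  Gamma_p phi = r_p,   with   (Gamma_p)_{ij} = gamma(|i - j|),
                       (r_p)_i = gamma(i),   i,j = 1..p.
Substitute the sample gammas (Toeplitz matrix and right-hand side of size 2):
  Gamma_p = [[2.7674, 0.434], [0.434, 2.7674]]
  r_p     = [0.434, 1.442]
Written out:
  2.7674 phi_1 + 0.434 phi_2 = 0.434
  0.434 phi_1 + 2.7674 phi_2 = 1.442
Solve by Cramer's rule:
  det = gamma(0)^2 - gamma(1)^2 = (2.7674)^2 - (0.434)^2 = 7.65850276 - 0.188356 = 7.47014676
  phi_hat_1 = [gamma(1) gamma(0) - gamma(1) gamma(2)] / det = [(0.434)(2.7674) - (0.434)(1.442)] / 7.47014676 = 0.5752236 / 7.47014676 = 0.077
  phi_hat_2 = [gamma(0) gamma(2) - gamma(1)^2] / det = [(2.7674)(1.442) - (0.434)^2] / 7.47014676 = 3.8022348 / 7.47014676 = 0.509
So phi_hat = [0.0770, 0.5090].
Therefore phi_hat_1 = 0.0770.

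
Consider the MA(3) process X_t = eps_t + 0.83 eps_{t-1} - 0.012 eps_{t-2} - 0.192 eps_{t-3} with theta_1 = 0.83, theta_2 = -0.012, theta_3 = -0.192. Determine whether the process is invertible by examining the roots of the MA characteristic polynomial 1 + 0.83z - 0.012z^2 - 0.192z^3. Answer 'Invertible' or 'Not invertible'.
\text{Invertible}

The MA(q) characteristic polynomial is P(z) = 1 + 0.83z - 0.012z^2 - 0.192z^3.
Invertibility requires all roots to lie outside the unit circle, i.e. |z| > 1 for every root.
Degree 3: look for a simple real root z0 first, then factor out (1 - z/z0) and solve the remaining quadratic.
Testing z0 = 2.5: P(2.5) = 1 + (0.83)(2.5) + (-0.012)(2.5)^2 + (-0.192)(2.5)^3
  = 1 + (2.075) + (-0.075) + (-3) = 0.  So z_0 = 2.5 is a root, |z_0| = 2.5.
Divide out the factor (1 - 0.4 z) = (1 - z/z0) (since 1/z0 = 0.4):
  P(z) = (1 - 0.4 z)(1 + (1.23) z + (0.48) z^2)
  [check: z-coef 1.23 - (0.4) = 0.83; z^2-coef 0.48 - (0.4)(1.23) = -0.012; z^3-coef -(0.4)(0.48) = -0.192.]
Remaining roots from the quadratic factor 1 + (1.23) z + (0.48) z^2:
  Set 1 + (1.23) z + (0.48) z^2 = 0, i.e. a z^2 + b z + c = 0 with a = 0.48, b = 1.23, c = 1.
  Discriminant D = b^2 - 4ac = (1.23)^2 - 4*(0.48)*1 = 1.5129 - (1.92) = -0.4071.
  D < 0, so the roots are the complex-conjugate pair z = (-b +/- i sqrt(-D)) / (2a) = -1.2812 +/- 0.6646i.
  For a conjugate pair |z|^2 = z * conj(z) = (product of roots) = c/a = 1/(0.48) = 2.083333, so |z| = sqrt(2.083333) = 1.4434 for both roots.
Moduli of all roots: 2.5000, 1.4434, 1.4434.
All moduli strictly greater than 1? Yes.
Verdict: Invertible.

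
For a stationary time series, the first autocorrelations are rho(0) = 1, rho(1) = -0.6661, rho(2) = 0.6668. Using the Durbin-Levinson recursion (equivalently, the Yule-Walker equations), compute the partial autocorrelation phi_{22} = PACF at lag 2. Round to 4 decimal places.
\phi_{22} = 0.4011

The PACF at lag k is phi_{kk}, the last component of the solution
to the Yule-Walker system G_k phi = r_k where
  (G_k)_{ij} = rho(|i - j|), (r_k)_i = rho(i), i,j = 1..k.
Equivalently, Durbin-Levinson gives phi_{kk} iteratively:
  phi_{11} = rho(1)
  phi_{kk} = [rho(k) - sum_{j=1..k-1} phi_{k-1,j} rho(k-j)]
            / [1 - sum_{j=1..k-1} phi_{k-1,j} rho(j)],
  phi_{k,j} = phi_{k-1,j} - phi_{kk} phi_{k-1,k-j},  j = 1..k-1.
Step k = 1:
  phi_11 = rho(1) = -0.6661.
Step k = 2:
  phi_22 = [rho(2) - phi_11 rho(1)] / [1 - phi_11 rho(1)] = [0.6668 - (-0.6661)(-0.6661)] / [1 - (-0.6661)(-0.6661)]
         = 0.22311079 / 0.55631079 = 0.4011.
Therefore phi_{22} = 0.4011.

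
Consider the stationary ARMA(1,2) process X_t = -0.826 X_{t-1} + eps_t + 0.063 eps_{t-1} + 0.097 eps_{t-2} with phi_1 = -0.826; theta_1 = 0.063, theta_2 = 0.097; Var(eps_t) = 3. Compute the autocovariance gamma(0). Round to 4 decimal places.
\gamma(0) = 9.7402

Multiply the model equation by X_{t-k} and take expectations. With theta_0 = psi_0 = 1 and psi_j the MA(infinity) weights, this gives
  gamma(k) - sum_i phi_i gamma(k-i) = c_k,
  c_k = sigma^2 * sum_{j=k..q} theta_j psi_{j-k}   (c_k = 0 for k > q),
using gamma(-m) = gamma(m).
psi-weights needed (psi_j = theta_j + sum_i phi_i psi_{j-i}):
  psi_1 = theta_1 + phi_1 = 0.063 + (-0.826) = -0.763
  psi_2 = theta_2 + phi_1 psi_1 = 0.097 + (-0.826)(-0.763) = 0.727238
Right-hand sides:
  c_0 = sigma^2 (1 + theta_1 psi_1 + theta_2 psi_2) = 3 * (1 + (0.063)(-0.763) + (0.097)(0.727238)) = 3 * 1.022473 = 3.067419
  c_1 = sigma^2 (theta_1 + theta_2 psi_1) = 3 * (0.063 + (0.097)(-0.763)) = -0.033033
  c_2 = sigma^2 theta_2 = 3 * (0.097) = 0.291
Equations for k = 0 and k = 1 (AR order 1):
  gamma(0) = phi_1 gamma(1) + c_0
  gamma(1) = phi_1 gamma(0) + c_1
Substituting the second into the first: gamma(0) (1 - phi_1^2) = c_0 + phi_1 c_1, so
  gamma(0) = (c_0 + phi_1 c_1) / (1 - phi_1^2) = (3.067419 + (-0.826)(-0.033033)) / (1 - (-0.826)^2) = 3.094705 / 0.317724 = 9.740229.
Therefore gamma(0) = 9.7402 (to 4 decimal places).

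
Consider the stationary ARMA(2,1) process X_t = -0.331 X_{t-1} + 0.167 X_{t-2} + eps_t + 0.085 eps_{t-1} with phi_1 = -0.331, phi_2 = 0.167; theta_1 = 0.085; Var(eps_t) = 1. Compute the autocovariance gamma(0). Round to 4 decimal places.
\gamma(0) = 1.1479

Multiply the model equation by X_{t-k} and take expectations. With theta_0 = psi_0 = 1 and psi_j the MA(infinity) weights, this gives
  gamma(k) - sum_i phi_i gamma(k-i) = c_k,
  c_k = sigma^2 * sum_{j=k..q} theta_j psi_{j-k}   (c_k = 0 for k > q),
using gamma(-m) = gamma(m).
psi-weights needed (psi_j = theta_j + sum_i phi_i psi_{j-i}):
  psi_1 = theta_1 + phi_1 = 0.085 + (-0.331) = -0.246
Right-hand sides:
  c_0 = sigma^2 (1 + theta_1 psi_1) = 1 * (1 + (0.085)(-0.246)) = 1 * 0.97909 = 0.97909
  c_1 = sigma^2 theta_1 = 1 * (0.085) = 0.085
  c_2 = 0
Equations for k = 0, 1, 2 (AR order 2, c_2 = 0):
  (E0) gamma(0) = phi_1 gamma(1) + phi_2 gamma(2) + c_0
  (E1) gamma(1) = phi_1 gamma(0) + phi_2 gamma(1) + c_1
  (E2) gamma(2) = phi_1 gamma(1) + phi_2 gamma(0)
From (E1): gamma(1) = A gamma(0) + B with
  A = phi_1 / (1 - phi_2) = -0.331 / 0.833 = -0.397359,   B = c_1 / (1 - phi_2) = 0.085 / 0.833 = 0.102041.
Insert (E2) into (E0): gamma(0) (1 - phi_2^2) = phi_1 (1 + phi_2) gamma(1) + c_0.
  phi_1 (1 + phi_2) = (-0.331)(1.167) = -0.386277,   1 - phi_2^2 = 0.972111.
Replace gamma(1) by A gamma(0) + B and collect gamma(0):
  gamma(0) [0.972111 - (-0.386277)(-0.397359)] = (-0.386277)(0.102041) + 0.97909
  gamma(0) * 0.81862 = 0.939674
  gamma(0) = 0.939674 / 0.81862 = 1.147875.
Therefore gamma(0) = 1.1479 (to 4 decimal places).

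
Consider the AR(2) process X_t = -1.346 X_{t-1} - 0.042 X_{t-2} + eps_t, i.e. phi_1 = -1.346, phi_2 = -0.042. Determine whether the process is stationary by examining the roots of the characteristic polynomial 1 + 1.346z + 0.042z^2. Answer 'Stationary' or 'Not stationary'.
\text{Not stationary}

The AR(p) characteristic polynomial is P(z) = 1 + 1.346z + 0.042z^2.
Stationarity requires all roots to lie outside the unit circle, i.e. |z| > 1 for every root.
Set 1 + (1.346) z + (0.042) z^2 = 0, i.e. a z^2 + b z + c = 0 with a = 0.042, b = 1.346, c = 1.
Discriminant D = b^2 - 4ac = (1.346)^2 - 4*(0.042)*1 = 1.811716 - (0.168) = 1.643716.
D >= 0, so the roots are real: z = (-b +/- sqrt(D)) / (2a) = (-1.346 +/- 1.282075) / (0.084).
  z_1 = (-1.346 + 1.282075) / (0.084) = -0.761,   |z_1| = 0.761.
  z_2 = (-1.346 - 1.282075) / (0.084) = -31.2866,   |z_2| = 31.2866.
Moduli of all roots: 0.7610, 31.2866.
All moduli strictly greater than 1? No.
Verdict: Not stationary.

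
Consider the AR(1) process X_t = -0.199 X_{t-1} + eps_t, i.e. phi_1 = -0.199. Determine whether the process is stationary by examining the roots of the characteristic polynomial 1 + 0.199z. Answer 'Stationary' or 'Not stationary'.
\text{Stationary}

The AR(p) characteristic polynomial is P(z) = 1 + 0.199z.
Stationarity requires all roots to lie outside the unit circle, i.e. |z| > 1 for every root.
This is linear in z: 1 + (0.199) z = 0  =>  z = -1/(0.199) = -5.025126,  |z| = 5.025126.
Moduli of all roots: 5.0251.
All moduli strictly greater than 1? Yes.
Verdict: Stationary.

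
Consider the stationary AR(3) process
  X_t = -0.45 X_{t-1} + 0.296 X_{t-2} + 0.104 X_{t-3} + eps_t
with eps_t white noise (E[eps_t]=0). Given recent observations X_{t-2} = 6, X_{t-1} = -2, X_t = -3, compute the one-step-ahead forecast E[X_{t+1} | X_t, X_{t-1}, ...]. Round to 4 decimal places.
E[X_{t+1} \mid \mathcal F_t] = 1.3820

For an AR(p) model X_t = c + sum_i phi_i X_{t-i} + eps_t, the
one-step-ahead conditional mean is
  E[X_{t+1} | X_t, ...] = c + sum_i phi_i X_{t+1-i}.
Substitute known values:
  E[X_{t+1} | ...] = (-0.45) * (-3) + (0.296) * (-2) + (0.104) * (6)
                   = 1.3820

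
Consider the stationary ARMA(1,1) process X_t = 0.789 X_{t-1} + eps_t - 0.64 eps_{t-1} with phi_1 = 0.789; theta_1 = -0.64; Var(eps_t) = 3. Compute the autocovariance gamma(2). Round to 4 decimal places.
\gamma(2) = 0.4625

Multiply the model equation by X_{t-k} and take expectations. With theta_0 = psi_0 = 1 and psi_j the MA(infinity) weights, this gives
  gamma(k) - sum_i phi_i gamma(k-i) = c_k,
  c_k = sigma^2 * sum_{j=k..q} theta_j psi_{j-k}   (c_k = 0 for k > q),
using gamma(-m) = gamma(m).
psi-weights needed (psi_j = theta_j + sum_i phi_i psi_{j-i}):
  psi_1 = theta_1 + phi_1 = -0.64 + (0.789) = 0.149
Right-hand sides:
  c_0 = sigma^2 (1 + theta_1 psi_1) = 3 * (1 + (-0.64)(0.149)) = 3 * 0.90464 = 2.71392
  c_1 = sigma^2 theta_1 = 3 * (-0.64) = -1.92
  c_2 = 0
Equations for k = 0 and k = 1 (AR order 1):
  gamma(0) = phi_1 gamma(1) + c_0
  gamma(1) = phi_1 gamma(0) + c_1
Substituting the second into the first: gamma(0) (1 - phi_1^2) = c_0 + phi_1 c_1, so
  gamma(0) = (c_0 + phi_1 c_1) / (1 - phi_1^2) = (2.71392 + (0.789)(-1.92)) / (1 - (0.789)^2) = 1.19904 / 0.377479 = 3.176442.
  gamma(1) = phi_1 gamma(0) + c_1 = (0.789)(3.176442) + (-1.92) = 0.586212.
For k = 2 (> q): gamma(2) = phi_1 gamma(1) = (0.789)(0.586212) = 0.462522.
Therefore gamma(2) = 0.4625 (to 4 decimal places).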